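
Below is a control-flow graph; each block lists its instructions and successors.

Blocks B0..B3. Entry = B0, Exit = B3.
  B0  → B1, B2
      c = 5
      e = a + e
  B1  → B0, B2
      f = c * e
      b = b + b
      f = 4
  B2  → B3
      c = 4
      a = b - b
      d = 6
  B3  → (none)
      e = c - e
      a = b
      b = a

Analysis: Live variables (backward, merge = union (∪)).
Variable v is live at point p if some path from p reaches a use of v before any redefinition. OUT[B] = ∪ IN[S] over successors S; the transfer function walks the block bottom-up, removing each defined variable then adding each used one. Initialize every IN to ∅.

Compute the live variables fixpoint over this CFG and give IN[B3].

Per-block solution:
  B0:   IN={a, b, e}   OUT={a, b, c, e}
  B1:   IN={a, b, c, e}   OUT={a, b, e}
  B2:   IN={b, e}   OUT={b, c, e}
  B3:   IN={b, c, e}   OUT={}

B3 is the boundary node: OUT[B3] = {}
Applying B3's transfer function to that OUT value gives IN[B3] (row B3 above).

Answer: {b, c, e}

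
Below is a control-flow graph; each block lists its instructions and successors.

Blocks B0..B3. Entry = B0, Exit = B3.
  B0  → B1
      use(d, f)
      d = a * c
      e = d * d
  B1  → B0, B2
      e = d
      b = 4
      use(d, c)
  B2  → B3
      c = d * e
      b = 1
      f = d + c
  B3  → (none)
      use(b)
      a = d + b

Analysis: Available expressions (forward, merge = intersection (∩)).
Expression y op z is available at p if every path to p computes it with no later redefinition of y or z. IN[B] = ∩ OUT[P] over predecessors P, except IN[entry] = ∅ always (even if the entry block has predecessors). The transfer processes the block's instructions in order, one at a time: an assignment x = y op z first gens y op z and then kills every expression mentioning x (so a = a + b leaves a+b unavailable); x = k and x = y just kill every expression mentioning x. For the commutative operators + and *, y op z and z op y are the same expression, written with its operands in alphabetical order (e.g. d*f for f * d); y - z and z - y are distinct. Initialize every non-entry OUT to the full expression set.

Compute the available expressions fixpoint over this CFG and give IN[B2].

Answer: {a*c, d*d}

Derivation:
Converged values:
  B0:  IN={}  OUT={a*c, d*d}
  B1:  IN={a*c, d*d}  OUT={a*c, d*d}
  B2:  IN={a*c, d*d}  OUT={c+d, d*d, d*e}
  B3:  IN={c+d, d*d, d*e}  OUT={b+d, c+d, d*d, d*e}

Merge at B2: IN[B2] = OUT[B1] = {a*c, d*d}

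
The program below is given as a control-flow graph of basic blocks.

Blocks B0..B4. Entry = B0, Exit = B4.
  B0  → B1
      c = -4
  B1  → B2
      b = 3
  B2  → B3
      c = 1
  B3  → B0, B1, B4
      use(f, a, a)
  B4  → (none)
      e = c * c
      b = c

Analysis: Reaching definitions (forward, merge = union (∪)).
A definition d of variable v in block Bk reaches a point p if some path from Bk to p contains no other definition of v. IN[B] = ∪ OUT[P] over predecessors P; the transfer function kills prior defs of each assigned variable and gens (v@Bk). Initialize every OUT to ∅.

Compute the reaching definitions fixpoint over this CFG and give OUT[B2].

Fixpoint table:
  B0: | IN={b@B1, c@B2} | OUT={b@B1, c@B0}
  B1: | IN={b@B1, c@B0, c@B2} | OUT={b@B1, c@B0, c@B2}
  B2: | IN={b@B1, c@B0, c@B2} | OUT={b@B1, c@B2}
  B3: | IN={b@B1, c@B2} | OUT={b@B1, c@B2}
  B4: | IN={b@B1, c@B2} | OUT={b@B4, c@B2, e@B4}

Merge at B2: IN[B2] = OUT[B1] = {b@B1, c@B0, c@B2}
Applying B2's transfer function to that IN value gives OUT[B2] (row B2 above).

Answer: {b@B1, c@B2}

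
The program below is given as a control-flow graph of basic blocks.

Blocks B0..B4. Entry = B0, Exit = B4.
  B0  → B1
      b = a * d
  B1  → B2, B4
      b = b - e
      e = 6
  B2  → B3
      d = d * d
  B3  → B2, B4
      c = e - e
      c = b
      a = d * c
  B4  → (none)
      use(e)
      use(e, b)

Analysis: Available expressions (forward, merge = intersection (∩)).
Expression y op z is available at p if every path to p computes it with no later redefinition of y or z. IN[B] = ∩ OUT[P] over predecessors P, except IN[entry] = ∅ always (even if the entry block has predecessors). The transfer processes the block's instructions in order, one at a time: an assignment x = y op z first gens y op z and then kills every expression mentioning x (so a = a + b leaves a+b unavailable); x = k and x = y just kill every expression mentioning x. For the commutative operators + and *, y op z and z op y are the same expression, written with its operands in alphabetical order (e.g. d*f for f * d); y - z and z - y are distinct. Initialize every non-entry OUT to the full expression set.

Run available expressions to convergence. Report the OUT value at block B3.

Converged values:
  B0: | IN={} | OUT={a*d}
  B1: | IN={a*d} | OUT={a*d}
  B2: | IN={} | OUT={}
  B3: | IN={} | OUT={c*d, e-e}
  B4: | IN={} | OUT={}

Merge at B3: IN[B3] = OUT[B2] = {}
Applying B3's transfer function to that IN value gives OUT[B3] (row B3 above).

Answer: {c*d, e-e}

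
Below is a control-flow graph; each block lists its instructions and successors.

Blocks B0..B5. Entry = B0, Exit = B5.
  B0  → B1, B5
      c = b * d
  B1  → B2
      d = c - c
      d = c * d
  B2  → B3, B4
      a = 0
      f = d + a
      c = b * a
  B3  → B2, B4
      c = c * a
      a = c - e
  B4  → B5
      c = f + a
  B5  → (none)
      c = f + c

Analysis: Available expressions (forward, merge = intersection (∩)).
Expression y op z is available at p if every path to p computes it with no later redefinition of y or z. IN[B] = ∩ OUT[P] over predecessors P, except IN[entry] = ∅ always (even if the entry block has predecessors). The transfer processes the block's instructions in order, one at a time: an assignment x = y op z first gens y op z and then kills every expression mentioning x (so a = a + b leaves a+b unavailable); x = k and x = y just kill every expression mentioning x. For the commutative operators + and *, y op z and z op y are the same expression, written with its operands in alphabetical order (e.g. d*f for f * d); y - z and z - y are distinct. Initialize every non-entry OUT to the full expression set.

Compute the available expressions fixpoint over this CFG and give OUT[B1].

Answer: {c-c}

Working:
Converged values:
  B0:  IN={}  OUT={b*d}
  B1:  IN={b*d}  OUT={c-c}
  B2:  IN={}  OUT={a*b, a+d}
  B3:  IN={a*b, a+d}  OUT={c-e}
  B4:  IN={}  OUT={a+f}
  B5:  IN={}  OUT={}

Merge at B1: IN[B1] = OUT[B0] = {b*d}
Applying B1's transfer function to that IN value gives OUT[B1] (row B1 above).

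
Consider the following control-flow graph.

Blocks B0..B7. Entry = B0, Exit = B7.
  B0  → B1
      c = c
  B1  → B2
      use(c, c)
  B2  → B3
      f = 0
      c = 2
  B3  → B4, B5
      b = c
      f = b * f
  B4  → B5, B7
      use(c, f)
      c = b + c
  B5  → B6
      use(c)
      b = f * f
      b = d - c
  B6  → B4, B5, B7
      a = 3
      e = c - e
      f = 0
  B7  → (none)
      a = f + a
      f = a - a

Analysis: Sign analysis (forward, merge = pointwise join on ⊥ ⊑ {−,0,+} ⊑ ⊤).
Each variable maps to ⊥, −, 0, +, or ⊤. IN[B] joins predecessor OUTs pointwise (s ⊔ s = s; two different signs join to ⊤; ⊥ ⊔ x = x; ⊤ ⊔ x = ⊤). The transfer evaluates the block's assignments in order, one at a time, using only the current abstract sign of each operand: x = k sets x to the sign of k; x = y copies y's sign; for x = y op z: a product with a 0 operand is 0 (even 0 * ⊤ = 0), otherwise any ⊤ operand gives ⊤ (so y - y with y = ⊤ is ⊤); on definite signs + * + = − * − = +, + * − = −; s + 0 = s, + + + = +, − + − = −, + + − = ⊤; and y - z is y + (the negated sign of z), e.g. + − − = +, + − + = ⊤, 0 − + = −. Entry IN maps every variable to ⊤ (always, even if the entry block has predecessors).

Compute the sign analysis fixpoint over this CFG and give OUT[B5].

Answer: {a: ⊤, b: ⊤, c: ⊤, d: ⊤, e: ⊤, f: 0}

Trace:
Per-block solution:
  B0:  IN=(all ⊤)  OUT=(all ⊤)
  B1:  IN=(all ⊤)  OUT=(all ⊤)
  B2:  IN=(all ⊤)  OUT={c:+, f:0; rest ⊤}
  B3:  IN={c:+, f:0; rest ⊤}  OUT={b:+, c:+, f:0; rest ⊤}
  B4:  IN={f:0; rest ⊤}  OUT={f:0; rest ⊤}
  B5:  IN={f:0; rest ⊤}  OUT={f:0; rest ⊤}
  B6:  IN={f:0; rest ⊤}  OUT={a:+, f:0; rest ⊤}
  B7:  IN={f:0; rest ⊤}  OUT=(all ⊤)

Merge at B5: IN[B5] = OUT[B3] ⊔ OUT[B4] ⊔ OUT[B6] = {a: ⊤, b: ⊤, c: ⊤, d: ⊤, e: ⊤, f: 0}
Applying B5's transfer function to that IN value gives OUT[B5] (row B5 above).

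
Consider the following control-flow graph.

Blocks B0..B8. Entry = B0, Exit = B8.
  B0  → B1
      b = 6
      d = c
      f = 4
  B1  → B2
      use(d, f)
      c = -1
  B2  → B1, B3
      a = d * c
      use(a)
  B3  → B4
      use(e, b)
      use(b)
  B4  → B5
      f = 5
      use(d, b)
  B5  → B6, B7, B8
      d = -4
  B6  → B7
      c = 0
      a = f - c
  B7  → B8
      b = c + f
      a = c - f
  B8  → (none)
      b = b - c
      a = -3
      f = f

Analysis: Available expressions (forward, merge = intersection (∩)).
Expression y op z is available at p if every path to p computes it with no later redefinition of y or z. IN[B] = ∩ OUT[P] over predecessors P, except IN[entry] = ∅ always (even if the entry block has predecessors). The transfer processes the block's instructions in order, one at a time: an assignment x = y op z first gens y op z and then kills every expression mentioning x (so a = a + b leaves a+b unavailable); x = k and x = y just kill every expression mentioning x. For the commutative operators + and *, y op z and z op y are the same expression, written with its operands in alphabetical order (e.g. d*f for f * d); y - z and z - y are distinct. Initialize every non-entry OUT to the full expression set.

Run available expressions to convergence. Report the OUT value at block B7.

Per-block solution:
  B0:   IN={}   OUT={}
  B1:   IN={}   OUT={}
  B2:   IN={}   OUT={c*d}
  B3:   IN={c*d}   OUT={c*d}
  B4:   IN={c*d}   OUT={c*d}
  B5:   IN={c*d}   OUT={}
  B6:   IN={}   OUT={f-c}
  B7:   IN={}   OUT={c+f, c-f}
  B8:   IN={}   OUT={}

Merge at B7: IN[B7] = OUT[B5] ∩ OUT[B6] = {}
Applying B7's transfer function to that IN value gives OUT[B7] (row B7 above).

Answer: {c+f, c-f}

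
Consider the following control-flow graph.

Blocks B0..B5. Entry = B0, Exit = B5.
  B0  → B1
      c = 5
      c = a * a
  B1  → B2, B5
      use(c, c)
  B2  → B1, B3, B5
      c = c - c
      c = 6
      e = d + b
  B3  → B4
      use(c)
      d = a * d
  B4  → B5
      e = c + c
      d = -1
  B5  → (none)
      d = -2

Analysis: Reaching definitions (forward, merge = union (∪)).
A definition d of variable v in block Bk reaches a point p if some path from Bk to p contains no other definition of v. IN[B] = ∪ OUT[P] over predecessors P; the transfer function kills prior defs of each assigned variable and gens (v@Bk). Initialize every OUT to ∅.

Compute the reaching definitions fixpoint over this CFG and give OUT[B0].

Per-block solution:
  B0: | IN={} | OUT={c@B0}
  B1: | IN={c@B0, c@B2, e@B2} | OUT={c@B0, c@B2, e@B2}
  B2: | IN={c@B0, c@B2, e@B2} | OUT={c@B2, e@B2}
  B3: | IN={c@B2, e@B2} | OUT={c@B2, d@B3, e@B2}
  B4: | IN={c@B2, d@B3, e@B2} | OUT={c@B2, d@B4, e@B4}
  B5: | IN={c@B0, c@B2, d@B4, e@B2, e@B4} | OUT={c@B0, c@B2, d@B5, e@B2, e@B4}

B0 is the boundary node: IN[B0] = {}
Applying B0's transfer function to that IN value gives OUT[B0] (row B0 above).

Answer: {c@B0}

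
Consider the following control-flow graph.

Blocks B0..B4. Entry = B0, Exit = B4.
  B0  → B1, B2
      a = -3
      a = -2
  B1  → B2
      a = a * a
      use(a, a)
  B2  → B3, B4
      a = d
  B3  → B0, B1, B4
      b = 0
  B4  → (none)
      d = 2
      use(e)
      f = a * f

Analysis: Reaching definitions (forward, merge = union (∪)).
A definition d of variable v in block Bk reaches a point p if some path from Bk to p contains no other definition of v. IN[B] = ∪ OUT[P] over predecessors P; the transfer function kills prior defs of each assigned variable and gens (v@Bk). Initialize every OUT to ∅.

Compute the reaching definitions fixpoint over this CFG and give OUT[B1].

Fixpoint table:
  B0:  IN={a@B2, b@B3}  OUT={a@B0, b@B3}
  B1:  IN={a@B0, a@B2, b@B3}  OUT={a@B1, b@B3}
  B2:  IN={a@B0, a@B1, b@B3}  OUT={a@B2, b@B3}
  B3:  IN={a@B2, b@B3}  OUT={a@B2, b@B3}
  B4:  IN={a@B2, b@B3}  OUT={a@B2, b@B3, d@B4, f@B4}

Merge at B1: IN[B1] = OUT[B0] ⊔ OUT[B3] = {a@B0, a@B2, b@B3}
Applying B1's transfer function to that IN value gives OUT[B1] (row B1 above).

Answer: {a@B1, b@B3}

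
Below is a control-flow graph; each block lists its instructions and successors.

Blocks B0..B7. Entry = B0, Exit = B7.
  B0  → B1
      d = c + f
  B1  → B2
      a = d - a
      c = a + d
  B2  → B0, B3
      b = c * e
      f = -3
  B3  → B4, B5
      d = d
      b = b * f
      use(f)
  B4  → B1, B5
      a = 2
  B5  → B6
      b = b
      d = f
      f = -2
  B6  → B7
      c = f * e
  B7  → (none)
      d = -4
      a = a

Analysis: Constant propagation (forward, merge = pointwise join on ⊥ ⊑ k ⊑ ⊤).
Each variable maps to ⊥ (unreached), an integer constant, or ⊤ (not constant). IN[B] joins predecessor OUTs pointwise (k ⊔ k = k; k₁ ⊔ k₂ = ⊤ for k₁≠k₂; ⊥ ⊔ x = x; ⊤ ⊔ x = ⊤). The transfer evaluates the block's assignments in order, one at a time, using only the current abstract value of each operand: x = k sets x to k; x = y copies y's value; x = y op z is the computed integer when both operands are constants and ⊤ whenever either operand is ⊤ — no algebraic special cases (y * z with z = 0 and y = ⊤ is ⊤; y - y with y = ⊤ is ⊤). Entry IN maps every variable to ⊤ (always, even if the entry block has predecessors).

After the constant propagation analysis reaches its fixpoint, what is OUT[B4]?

Converged values:
  B0: | IN=(all ⊤) | OUT=(all ⊤)
  B1: | IN=(all ⊤) | OUT=(all ⊤)
  B2: | IN=(all ⊤) | OUT={f:-3; rest ⊤}
  B3: | IN={f:-3; rest ⊤} | OUT={f:-3; rest ⊤}
  B4: | IN={f:-3; rest ⊤} | OUT={a:2, f:-3; rest ⊤}
  B5: | IN={f:-3; rest ⊤} | OUT={d:-3, f:-2; rest ⊤}
  B6: | IN={d:-3, f:-2; rest ⊤} | OUT={d:-3, f:-2; rest ⊤}
  B7: | IN={d:-3, f:-2; rest ⊤} | OUT={d:-4, f:-2; rest ⊤}

Merge at B4: IN[B4] = OUT[B3] = {a: ⊤, b: ⊤, c: ⊤, d: ⊤, e: ⊤, f: -3}
Applying B4's transfer function to that IN value gives OUT[B4] (row B4 above).

Answer: {a: 2, b: ⊤, c: ⊤, d: ⊤, e: ⊤, f: -3}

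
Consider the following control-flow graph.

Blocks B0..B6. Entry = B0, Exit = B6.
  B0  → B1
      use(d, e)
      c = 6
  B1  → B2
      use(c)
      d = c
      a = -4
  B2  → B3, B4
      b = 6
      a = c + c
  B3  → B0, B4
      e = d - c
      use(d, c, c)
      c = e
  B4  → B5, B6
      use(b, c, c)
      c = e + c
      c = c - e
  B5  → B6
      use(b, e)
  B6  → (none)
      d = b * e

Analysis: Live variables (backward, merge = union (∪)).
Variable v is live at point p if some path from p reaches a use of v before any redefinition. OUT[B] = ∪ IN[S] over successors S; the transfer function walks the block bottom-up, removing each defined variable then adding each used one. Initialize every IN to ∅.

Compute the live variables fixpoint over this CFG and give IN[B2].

Answer: {c, d, e}

Derivation:
Converged values:
  B0:  IN={d, e}  OUT={c, e}
  B1:  IN={c, e}  OUT={c, d, e}
  B2:  IN={c, d, e}  OUT={b, c, d, e}
  B3:  IN={b, c, d}  OUT={b, c, d, e}
  B4:  IN={b, c, e}  OUT={b, e}
  B5:  IN={b, e}  OUT={b, e}
  B6:  IN={b, e}  OUT={}

Merge at B2: OUT[B2] = IN[B3] ⊔ IN[B4] = {b, c, d, e}
Applying B2's transfer function to that OUT value gives IN[B2] (row B2 above).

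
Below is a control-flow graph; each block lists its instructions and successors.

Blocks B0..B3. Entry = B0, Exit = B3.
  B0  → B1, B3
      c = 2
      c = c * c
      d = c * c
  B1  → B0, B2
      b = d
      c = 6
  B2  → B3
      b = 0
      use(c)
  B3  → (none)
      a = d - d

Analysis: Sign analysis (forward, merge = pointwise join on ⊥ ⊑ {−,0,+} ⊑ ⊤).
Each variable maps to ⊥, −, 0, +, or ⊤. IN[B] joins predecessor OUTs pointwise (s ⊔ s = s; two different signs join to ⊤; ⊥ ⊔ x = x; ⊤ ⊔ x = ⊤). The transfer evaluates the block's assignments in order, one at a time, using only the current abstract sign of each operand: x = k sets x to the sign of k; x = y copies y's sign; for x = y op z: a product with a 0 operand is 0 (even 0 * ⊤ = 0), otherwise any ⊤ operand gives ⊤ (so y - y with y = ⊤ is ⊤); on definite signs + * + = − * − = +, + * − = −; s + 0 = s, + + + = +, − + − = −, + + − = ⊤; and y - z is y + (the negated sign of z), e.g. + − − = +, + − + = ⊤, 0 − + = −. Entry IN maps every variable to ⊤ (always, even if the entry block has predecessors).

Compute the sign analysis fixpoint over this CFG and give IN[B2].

Per-block solution:
  B0: | IN=(all ⊤) | OUT={c:+, d:+; rest ⊤}
  B1: | IN={c:+, d:+; rest ⊤} | OUT={b:+, c:+, d:+; rest ⊤}
  B2: | IN={b:+, c:+, d:+; rest ⊤} | OUT={b:0, c:+, d:+; rest ⊤}
  B3: | IN={c:+, d:+; rest ⊤} | OUT={c:+, d:+; rest ⊤}

Merge at B2: IN[B2] = OUT[B1] = {a: ⊤, b: +, c: +, d: +, e: ⊤, f: ⊤}

Answer: {a: ⊤, b: +, c: +, d: +, e: ⊤, f: ⊤}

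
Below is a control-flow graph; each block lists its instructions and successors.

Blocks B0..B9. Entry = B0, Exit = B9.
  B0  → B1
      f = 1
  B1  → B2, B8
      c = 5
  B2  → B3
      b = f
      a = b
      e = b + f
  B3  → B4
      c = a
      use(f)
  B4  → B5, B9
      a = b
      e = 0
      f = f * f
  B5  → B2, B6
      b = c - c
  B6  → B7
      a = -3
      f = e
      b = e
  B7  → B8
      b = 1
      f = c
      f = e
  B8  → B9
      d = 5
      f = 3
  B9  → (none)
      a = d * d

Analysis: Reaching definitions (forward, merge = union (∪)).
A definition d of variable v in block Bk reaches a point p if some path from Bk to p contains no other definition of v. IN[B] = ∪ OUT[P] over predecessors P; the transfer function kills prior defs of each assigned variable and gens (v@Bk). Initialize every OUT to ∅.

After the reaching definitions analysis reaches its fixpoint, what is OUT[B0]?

Answer: {f@B0}

Derivation:
Fixpoint table:
  B0:   IN={}   OUT={f@B0}
  B1:   IN={f@B0}   OUT={c@B1, f@B0}
  B2:   IN={a@B4, b@B5, c@B1, c@B3, e@B4, f@B0, f@B4}   OUT={a@B2, b@B2, c@B1, c@B3, e@B2, f@B0, f@B4}
  B3:   IN={a@B2, b@B2, c@B1, c@B3, e@B2, f@B0, f@B4}   OUT={a@B2, b@B2, c@B3, e@B2, f@B0, f@B4}
  B4:   IN={a@B2, b@B2, c@B3, e@B2, f@B0, f@B4}   OUT={a@B4, b@B2, c@B3, e@B4, f@B4}
  B5:   IN={a@B4, b@B2, c@B3, e@B4, f@B4}   OUT={a@B4, b@B5, c@B3, e@B4, f@B4}
  B6:   IN={a@B4, b@B5, c@B3, e@B4, f@B4}   OUT={a@B6, b@B6, c@B3, e@B4, f@B6}
  B7:   IN={a@B6, b@B6, c@B3, e@B4, f@B6}   OUT={a@B6, b@B7, c@B3, e@B4, f@B7}
  B8:   IN={a@B6, b@B7, c@B1, c@B3, e@B4, f@B0, f@B7}   OUT={a@B6, b@B7, c@B1, c@B3, d@B8, e@B4, f@B8}
  B9:   IN={a@B4, a@B6, b@B2, b@B7, c@B1, c@B3, d@B8, e@B4, f@B4, f@B8}   OUT={a@B9, b@B2, b@B7, c@B1, c@B3, d@B8, e@B4, f@B4, f@B8}

B0 is the boundary node: IN[B0] = {}
Applying B0's transfer function to that IN value gives OUT[B0] (row B0 above).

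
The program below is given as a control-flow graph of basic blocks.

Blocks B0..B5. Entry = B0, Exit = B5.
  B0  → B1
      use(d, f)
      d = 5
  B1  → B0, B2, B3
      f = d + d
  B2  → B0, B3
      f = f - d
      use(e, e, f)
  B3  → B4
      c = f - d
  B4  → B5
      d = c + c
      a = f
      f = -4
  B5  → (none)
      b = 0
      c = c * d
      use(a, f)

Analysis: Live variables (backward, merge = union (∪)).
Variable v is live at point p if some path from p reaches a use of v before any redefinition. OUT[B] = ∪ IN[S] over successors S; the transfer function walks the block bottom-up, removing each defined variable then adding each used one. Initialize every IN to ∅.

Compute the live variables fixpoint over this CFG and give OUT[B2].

Per-block solution:
  B0: | IN={d, e, f} | OUT={d, e}
  B1: | IN={d, e} | OUT={d, e, f}
  B2: | IN={d, e, f} | OUT={d, e, f}
  B3: | IN={d, f} | OUT={c, f}
  B4: | IN={c, f} | OUT={a, c, d, f}
  B5: | IN={a, c, d, f} | OUT={}

Merge at B2: OUT[B2] = IN[B0] ⊔ IN[B3] = {d, e, f}

Answer: {d, e, f}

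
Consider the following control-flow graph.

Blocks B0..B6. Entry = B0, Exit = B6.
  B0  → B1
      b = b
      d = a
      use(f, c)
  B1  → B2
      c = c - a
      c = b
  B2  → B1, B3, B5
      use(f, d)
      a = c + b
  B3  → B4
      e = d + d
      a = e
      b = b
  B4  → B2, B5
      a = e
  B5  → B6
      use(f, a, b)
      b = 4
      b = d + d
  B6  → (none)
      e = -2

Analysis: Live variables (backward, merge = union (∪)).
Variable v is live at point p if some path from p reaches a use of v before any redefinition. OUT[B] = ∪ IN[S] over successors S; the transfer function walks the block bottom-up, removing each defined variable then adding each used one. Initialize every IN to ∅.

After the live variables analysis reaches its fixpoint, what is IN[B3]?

Per-block solution:
  B0:   IN={a, b, c, f}   OUT={a, b, c, d, f}
  B1:   IN={a, b, c, d, f}   OUT={b, c, d, f}
  B2:   IN={b, c, d, f}   OUT={a, b, c, d, f}
  B3:   IN={b, c, d, f}   OUT={b, c, d, e, f}
  B4:   IN={b, c, d, e, f}   OUT={a, b, c, d, f}
  B5:   IN={a, b, d, f}   OUT={}
  B6:   IN={}   OUT={}

Merge at B3: OUT[B3] = IN[B4] = {b, c, d, e, f}
Applying B3's transfer function to that OUT value gives IN[B3] (row B3 above).

Answer: {b, c, d, f}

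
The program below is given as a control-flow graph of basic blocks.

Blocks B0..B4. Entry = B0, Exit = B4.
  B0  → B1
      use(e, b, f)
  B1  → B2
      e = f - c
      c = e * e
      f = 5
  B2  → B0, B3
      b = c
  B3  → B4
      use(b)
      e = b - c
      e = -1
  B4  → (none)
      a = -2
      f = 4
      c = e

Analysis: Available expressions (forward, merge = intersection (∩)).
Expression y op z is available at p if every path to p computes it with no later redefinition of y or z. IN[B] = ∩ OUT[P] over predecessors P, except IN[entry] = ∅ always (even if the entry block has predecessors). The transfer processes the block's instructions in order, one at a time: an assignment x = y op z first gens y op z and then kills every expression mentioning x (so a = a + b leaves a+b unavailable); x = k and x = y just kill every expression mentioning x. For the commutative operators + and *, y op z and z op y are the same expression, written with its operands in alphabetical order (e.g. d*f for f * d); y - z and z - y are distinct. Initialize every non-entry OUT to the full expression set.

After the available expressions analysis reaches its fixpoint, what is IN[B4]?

Answer: {b-c}

Working:
Fixpoint table:
  B0: | IN={} | OUT={}
  B1: | IN={} | OUT={e*e}
  B2: | IN={e*e} | OUT={e*e}
  B3: | IN={e*e} | OUT={b-c}
  B4: | IN={b-c} | OUT={}

Merge at B4: IN[B4] = OUT[B3] = {b-c}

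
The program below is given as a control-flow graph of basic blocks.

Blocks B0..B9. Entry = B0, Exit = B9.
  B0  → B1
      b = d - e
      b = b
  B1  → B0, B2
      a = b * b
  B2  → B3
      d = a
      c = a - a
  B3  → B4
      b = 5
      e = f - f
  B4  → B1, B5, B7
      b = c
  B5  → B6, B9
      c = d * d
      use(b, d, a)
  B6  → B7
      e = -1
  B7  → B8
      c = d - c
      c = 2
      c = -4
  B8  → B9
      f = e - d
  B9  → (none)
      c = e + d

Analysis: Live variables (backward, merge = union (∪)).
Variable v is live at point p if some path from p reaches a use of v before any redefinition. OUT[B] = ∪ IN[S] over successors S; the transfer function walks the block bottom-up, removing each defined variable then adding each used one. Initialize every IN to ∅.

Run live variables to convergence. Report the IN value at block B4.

Fixpoint table:
  B0: | IN={d, e, f} | OUT={b, d, e, f}
  B1: | IN={b, d, e, f} | OUT={a, d, e, f}
  B2: | IN={a, f} | OUT={a, c, d, f}
  B3: | IN={a, c, d, f} | OUT={a, c, d, e, f}
  B4: | IN={a, c, d, e, f} | OUT={a, b, c, d, e, f}
  B5: | IN={a, b, d, e} | OUT={c, d, e}
  B6: | IN={c, d} | OUT={c, d, e}
  B7: | IN={c, d, e} | OUT={d, e}
  B8: | IN={d, e} | OUT={d, e}
  B9: | IN={d, e} | OUT={}

Merge at B4: OUT[B4] = IN[B1] ⊔ IN[B5] ⊔ IN[B7] = {a, b, c, d, e, f}
Applying B4's transfer function to that OUT value gives IN[B4] (row B4 above).

Answer: {a, c, d, e, f}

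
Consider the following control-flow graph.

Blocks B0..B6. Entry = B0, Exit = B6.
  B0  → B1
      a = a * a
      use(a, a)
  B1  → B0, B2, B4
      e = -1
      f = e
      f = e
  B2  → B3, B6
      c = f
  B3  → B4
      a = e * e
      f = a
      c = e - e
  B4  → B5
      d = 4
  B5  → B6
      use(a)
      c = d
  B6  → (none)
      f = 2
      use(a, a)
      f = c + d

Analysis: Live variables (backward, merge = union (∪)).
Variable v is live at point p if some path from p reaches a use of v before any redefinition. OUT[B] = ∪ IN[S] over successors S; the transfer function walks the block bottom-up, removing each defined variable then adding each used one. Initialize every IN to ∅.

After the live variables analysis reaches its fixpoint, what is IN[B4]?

Per-block solution:
  B0:   IN={a, d}   OUT={a, d}
  B1:   IN={a, d}   OUT={a, d, e, f}
  B2:   IN={a, d, e, f}   OUT={a, c, d, e}
  B3:   IN={e}   OUT={a}
  B4:   IN={a}   OUT={a, d}
  B5:   IN={a, d}   OUT={a, c, d}
  B6:   IN={a, c, d}   OUT={}

Merge at B4: OUT[B4] = IN[B5] = {a, d}
Applying B4's transfer function to that OUT value gives IN[B4] (row B4 above).

Answer: {a}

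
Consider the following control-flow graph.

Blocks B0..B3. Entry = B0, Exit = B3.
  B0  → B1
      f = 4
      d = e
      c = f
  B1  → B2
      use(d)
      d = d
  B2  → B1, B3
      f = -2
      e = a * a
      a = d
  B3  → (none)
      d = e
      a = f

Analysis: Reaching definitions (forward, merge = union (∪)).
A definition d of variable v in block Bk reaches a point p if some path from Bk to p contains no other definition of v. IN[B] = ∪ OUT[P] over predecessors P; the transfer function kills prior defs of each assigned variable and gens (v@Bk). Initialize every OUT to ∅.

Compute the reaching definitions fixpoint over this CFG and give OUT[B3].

Converged values:
  B0:  IN={}  OUT={c@B0, d@B0, f@B0}
  B1:  IN={a@B2, c@B0, d@B0, d@B1, e@B2, f@B0, f@B2}  OUT={a@B2, c@B0, d@B1, e@B2, f@B0, f@B2}
  B2:  IN={a@B2, c@B0, d@B1, e@B2, f@B0, f@B2}  OUT={a@B2, c@B0, d@B1, e@B2, f@B2}
  B3:  IN={a@B2, c@B0, d@B1, e@B2, f@B2}  OUT={a@B3, c@B0, d@B3, e@B2, f@B2}

Merge at B3: IN[B3] = OUT[B2] = {a@B2, c@B0, d@B1, e@B2, f@B2}
Applying B3's transfer function to that IN value gives OUT[B3] (row B3 above).

Answer: {a@B3, c@B0, d@B3, e@B2, f@B2}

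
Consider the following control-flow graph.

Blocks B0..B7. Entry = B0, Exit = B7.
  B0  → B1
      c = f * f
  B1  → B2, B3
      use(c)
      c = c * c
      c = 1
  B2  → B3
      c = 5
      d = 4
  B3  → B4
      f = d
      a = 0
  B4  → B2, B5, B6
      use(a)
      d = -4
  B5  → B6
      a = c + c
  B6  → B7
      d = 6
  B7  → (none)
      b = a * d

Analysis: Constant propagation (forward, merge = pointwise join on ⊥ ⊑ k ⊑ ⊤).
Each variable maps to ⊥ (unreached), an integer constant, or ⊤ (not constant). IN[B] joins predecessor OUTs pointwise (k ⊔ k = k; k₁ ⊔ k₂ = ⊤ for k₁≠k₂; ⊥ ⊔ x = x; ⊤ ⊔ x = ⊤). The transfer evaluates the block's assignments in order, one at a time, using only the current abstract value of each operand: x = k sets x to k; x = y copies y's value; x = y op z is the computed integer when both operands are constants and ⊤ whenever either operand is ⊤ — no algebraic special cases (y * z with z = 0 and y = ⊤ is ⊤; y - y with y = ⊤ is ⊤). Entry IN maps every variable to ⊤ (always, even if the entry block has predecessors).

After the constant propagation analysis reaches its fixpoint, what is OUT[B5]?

Answer: {a: ⊤, b: ⊤, c: ⊤, d: -4, e: ⊤, f: ⊤}

Working:
Converged values:
  B0: | IN=(all ⊤) | OUT=(all ⊤)
  B1: | IN=(all ⊤) | OUT={c:1; rest ⊤}
  B2: | IN=(all ⊤) | OUT={c:5, d:4; rest ⊤}
  B3: | IN=(all ⊤) | OUT={a:0; rest ⊤}
  B4: | IN={a:0; rest ⊤} | OUT={a:0, d:-4; rest ⊤}
  B5: | IN={a:0, d:-4; rest ⊤} | OUT={d:-4; rest ⊤}
  B6: | IN={d:-4; rest ⊤} | OUT={d:6; rest ⊤}
  B7: | IN={d:6; rest ⊤} | OUT={d:6; rest ⊤}

Merge at B5: IN[B5] = OUT[B4] = {a: 0, b: ⊤, c: ⊤, d: -4, e: ⊤, f: ⊤}
Applying B5's transfer function to that IN value gives OUT[B5] (row B5 above).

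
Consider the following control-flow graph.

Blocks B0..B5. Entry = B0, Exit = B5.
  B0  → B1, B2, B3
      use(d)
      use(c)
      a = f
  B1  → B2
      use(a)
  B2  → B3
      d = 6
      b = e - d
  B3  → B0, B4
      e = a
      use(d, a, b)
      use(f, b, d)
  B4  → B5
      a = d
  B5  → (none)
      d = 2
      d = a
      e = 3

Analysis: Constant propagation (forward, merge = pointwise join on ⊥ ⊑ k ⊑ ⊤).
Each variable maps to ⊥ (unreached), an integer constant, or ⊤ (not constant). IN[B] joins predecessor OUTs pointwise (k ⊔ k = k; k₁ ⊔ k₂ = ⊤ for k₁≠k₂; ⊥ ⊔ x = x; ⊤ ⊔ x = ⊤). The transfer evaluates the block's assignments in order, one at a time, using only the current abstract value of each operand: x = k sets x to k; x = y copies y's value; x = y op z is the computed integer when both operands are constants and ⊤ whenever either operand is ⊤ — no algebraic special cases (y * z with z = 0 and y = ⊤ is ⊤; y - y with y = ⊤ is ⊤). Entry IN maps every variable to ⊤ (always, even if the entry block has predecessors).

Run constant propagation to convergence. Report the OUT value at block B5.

Answer: {a: ⊤, b: ⊤, c: ⊤, d: ⊤, e: 3, f: ⊤}

Derivation:
Converged values:
  B0:   IN=(all ⊤)   OUT=(all ⊤)
  B1:   IN=(all ⊤)   OUT=(all ⊤)
  B2:   IN=(all ⊤)   OUT={d:6; rest ⊤}
  B3:   IN=(all ⊤)   OUT=(all ⊤)
  B4:   IN=(all ⊤)   OUT=(all ⊤)
  B5:   IN=(all ⊤)   OUT={e:3; rest ⊤}

Merge at B5: IN[B5] = OUT[B4] = {a: ⊤, b: ⊤, c: ⊤, d: ⊤, e: ⊤, f: ⊤}
Applying B5's transfer function to that IN value gives OUT[B5] (row B5 above).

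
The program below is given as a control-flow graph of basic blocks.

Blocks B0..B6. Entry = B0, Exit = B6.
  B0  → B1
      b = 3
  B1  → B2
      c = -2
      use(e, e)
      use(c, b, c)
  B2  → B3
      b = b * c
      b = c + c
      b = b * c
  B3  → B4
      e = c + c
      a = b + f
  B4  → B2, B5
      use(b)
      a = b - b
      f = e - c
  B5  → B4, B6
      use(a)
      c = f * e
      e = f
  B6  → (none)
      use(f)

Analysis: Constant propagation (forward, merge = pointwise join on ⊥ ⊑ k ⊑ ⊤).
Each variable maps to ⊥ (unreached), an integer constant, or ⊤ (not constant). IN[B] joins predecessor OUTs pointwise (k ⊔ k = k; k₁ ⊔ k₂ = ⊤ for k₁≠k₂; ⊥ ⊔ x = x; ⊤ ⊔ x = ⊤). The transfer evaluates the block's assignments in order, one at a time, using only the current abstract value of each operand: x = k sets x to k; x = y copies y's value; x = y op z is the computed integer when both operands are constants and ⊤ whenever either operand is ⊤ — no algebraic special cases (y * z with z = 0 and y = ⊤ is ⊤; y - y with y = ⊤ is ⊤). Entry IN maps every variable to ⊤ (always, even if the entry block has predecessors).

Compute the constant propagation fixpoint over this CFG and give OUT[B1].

Answer: {a: ⊤, b: 3, c: -2, d: ⊤, e: ⊤, f: ⊤}

Derivation:
Fixpoint table:
  B0:   IN=(all ⊤)   OUT={b:3; rest ⊤}
  B1:   IN={b:3; rest ⊤}   OUT={b:3, c:-2; rest ⊤}
  B2:   IN=(all ⊤)   OUT=(all ⊤)
  B3:   IN=(all ⊤)   OUT=(all ⊤)
  B4:   IN=(all ⊤)   OUT=(all ⊤)
  B5:   IN=(all ⊤)   OUT=(all ⊤)
  B6:   IN=(all ⊤)   OUT=(all ⊤)

Merge at B1: IN[B1] = OUT[B0] = {a: ⊤, b: 3, c: ⊤, d: ⊤, e: ⊤, f: ⊤}
Applying B1's transfer function to that IN value gives OUT[B1] (row B1 above).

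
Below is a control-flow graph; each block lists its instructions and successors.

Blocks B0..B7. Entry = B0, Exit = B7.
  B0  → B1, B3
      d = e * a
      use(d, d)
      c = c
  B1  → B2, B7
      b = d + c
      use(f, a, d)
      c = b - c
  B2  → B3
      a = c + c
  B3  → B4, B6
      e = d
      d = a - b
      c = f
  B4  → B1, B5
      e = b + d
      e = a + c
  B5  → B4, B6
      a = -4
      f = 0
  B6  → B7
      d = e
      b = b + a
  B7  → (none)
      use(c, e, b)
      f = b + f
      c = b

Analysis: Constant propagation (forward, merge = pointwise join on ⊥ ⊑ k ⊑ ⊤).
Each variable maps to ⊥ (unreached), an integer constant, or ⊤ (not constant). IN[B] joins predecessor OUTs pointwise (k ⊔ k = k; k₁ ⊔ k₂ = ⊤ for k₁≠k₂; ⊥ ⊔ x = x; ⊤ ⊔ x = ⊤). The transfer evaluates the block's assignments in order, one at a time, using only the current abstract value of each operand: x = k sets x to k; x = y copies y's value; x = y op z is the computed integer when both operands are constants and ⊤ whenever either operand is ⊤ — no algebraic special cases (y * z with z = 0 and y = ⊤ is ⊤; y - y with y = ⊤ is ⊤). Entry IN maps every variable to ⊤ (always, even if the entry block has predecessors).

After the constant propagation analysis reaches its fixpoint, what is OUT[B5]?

Answer: {a: -4, b: ⊤, c: ⊤, d: ⊤, e: ⊤, f: 0}

Working:
Per-block solution:
  B0: | IN=(all ⊤) | OUT=(all ⊤)
  B1: | IN=(all ⊤) | OUT=(all ⊤)
  B2: | IN=(all ⊤) | OUT=(all ⊤)
  B3: | IN=(all ⊤) | OUT=(all ⊤)
  B4: | IN=(all ⊤) | OUT=(all ⊤)
  B5: | IN=(all ⊤) | OUT={a:-4, f:0; rest ⊤}
  B6: | IN=(all ⊤) | OUT=(all ⊤)
  B7: | IN=(all ⊤) | OUT=(all ⊤)

Merge at B5: IN[B5] = OUT[B4] = {a: ⊤, b: ⊤, c: ⊤, d: ⊤, e: ⊤, f: ⊤}
Applying B5's transfer function to that IN value gives OUT[B5] (row B5 above).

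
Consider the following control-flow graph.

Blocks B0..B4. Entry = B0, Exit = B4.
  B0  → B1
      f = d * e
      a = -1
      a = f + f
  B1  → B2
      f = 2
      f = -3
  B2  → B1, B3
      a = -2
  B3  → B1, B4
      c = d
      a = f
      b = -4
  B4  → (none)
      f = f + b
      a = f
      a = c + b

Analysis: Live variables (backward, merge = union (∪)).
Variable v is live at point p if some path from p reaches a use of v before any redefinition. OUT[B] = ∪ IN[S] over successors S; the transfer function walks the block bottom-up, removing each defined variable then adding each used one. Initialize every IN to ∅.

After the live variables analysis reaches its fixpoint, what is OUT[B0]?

Per-block solution:
  B0:  IN={d, e}  OUT={d}
  B1:  IN={d}  OUT={d, f}
  B2:  IN={d, f}  OUT={d, f}
  B3:  IN={d, f}  OUT={b, c, d, f}
  B4:  IN={b, c, f}  OUT={}

Merge at B0: OUT[B0] = IN[B1] = {d}

Answer: {d}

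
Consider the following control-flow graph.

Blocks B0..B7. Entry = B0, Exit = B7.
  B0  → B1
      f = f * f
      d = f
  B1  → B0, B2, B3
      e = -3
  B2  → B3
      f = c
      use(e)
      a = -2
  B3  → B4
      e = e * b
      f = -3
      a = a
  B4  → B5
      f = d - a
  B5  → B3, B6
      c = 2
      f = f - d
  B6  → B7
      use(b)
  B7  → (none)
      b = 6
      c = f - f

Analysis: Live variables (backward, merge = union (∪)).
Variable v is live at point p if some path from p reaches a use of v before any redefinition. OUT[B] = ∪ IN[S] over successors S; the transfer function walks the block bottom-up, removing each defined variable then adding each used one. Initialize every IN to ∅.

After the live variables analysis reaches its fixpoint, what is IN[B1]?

Answer: {a, b, c, d, f}

Trace:
Converged values:
  B0: | IN={a, b, c, f} | OUT={a, b, c, d, f}
  B1: | IN={a, b, c, d, f} | OUT={a, b, c, d, e, f}
  B2: | IN={b, c, d, e} | OUT={a, b, d, e}
  B3: | IN={a, b, d, e} | OUT={a, b, d, e}
  B4: | IN={a, b, d, e} | OUT={a, b, d, e, f}
  B5: | IN={a, b, d, e, f} | OUT={a, b, d, e, f}
  B6: | IN={b, f} | OUT={f}
  B7: | IN={f} | OUT={}

Merge at B1: OUT[B1] = IN[B0] ⊔ IN[B2] ⊔ IN[B3] = {a, b, c, d, e, f}
Applying B1's transfer function to that OUT value gives IN[B1] (row B1 above).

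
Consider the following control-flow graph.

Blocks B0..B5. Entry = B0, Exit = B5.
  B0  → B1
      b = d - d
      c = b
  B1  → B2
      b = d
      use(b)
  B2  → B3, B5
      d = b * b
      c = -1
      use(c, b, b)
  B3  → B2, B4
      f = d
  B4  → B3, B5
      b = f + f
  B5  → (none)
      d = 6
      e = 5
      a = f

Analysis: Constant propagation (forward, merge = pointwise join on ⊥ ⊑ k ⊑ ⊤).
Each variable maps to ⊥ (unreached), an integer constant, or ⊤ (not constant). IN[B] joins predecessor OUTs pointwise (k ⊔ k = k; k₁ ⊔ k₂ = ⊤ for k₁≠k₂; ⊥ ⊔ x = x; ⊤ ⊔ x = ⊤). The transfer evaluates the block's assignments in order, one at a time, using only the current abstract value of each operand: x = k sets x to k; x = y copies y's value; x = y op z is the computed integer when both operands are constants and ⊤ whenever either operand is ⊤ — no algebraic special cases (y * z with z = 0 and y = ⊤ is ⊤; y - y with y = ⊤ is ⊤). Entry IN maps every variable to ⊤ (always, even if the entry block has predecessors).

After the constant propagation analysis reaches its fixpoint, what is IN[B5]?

Per-block solution:
  B0:  IN=(all ⊤)  OUT=(all ⊤)
  B1:  IN=(all ⊤)  OUT=(all ⊤)
  B2:  IN=(all ⊤)  OUT={c:-1; rest ⊤}
  B3:  IN={c:-1; rest ⊤}  OUT={c:-1; rest ⊤}
  B4:  IN={c:-1; rest ⊤}  OUT={c:-1; rest ⊤}
  B5:  IN={c:-1; rest ⊤}  OUT={c:-1, d:6, e:5; rest ⊤}

Merge at B5: IN[B5] = OUT[B2] ⊔ OUT[B4] = {a: ⊤, b: ⊤, c: -1, d: ⊤, e: ⊤, f: ⊤}

Answer: {a: ⊤, b: ⊤, c: -1, d: ⊤, e: ⊤, f: ⊤}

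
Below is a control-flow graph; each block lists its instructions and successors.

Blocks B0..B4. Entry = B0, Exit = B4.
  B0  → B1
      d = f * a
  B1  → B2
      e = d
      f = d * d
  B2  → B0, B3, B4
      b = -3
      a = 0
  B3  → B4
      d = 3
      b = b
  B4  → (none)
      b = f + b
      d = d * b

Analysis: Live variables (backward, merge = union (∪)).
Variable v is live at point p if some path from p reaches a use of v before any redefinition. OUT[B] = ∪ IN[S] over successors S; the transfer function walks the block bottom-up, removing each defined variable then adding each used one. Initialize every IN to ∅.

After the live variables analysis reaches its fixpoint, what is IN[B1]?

Answer: {d}

Trace:
Per-block solution:
  B0: | IN={a, f} | OUT={d}
  B1: | IN={d} | OUT={d, f}
  B2: | IN={d, f} | OUT={a, b, d, f}
  B3: | IN={b, f} | OUT={b, d, f}
  B4: | IN={b, d, f} | OUT={}

Merge at B1: OUT[B1] = IN[B2] = {d, f}
Applying B1's transfer function to that OUT value gives IN[B1] (row B1 above).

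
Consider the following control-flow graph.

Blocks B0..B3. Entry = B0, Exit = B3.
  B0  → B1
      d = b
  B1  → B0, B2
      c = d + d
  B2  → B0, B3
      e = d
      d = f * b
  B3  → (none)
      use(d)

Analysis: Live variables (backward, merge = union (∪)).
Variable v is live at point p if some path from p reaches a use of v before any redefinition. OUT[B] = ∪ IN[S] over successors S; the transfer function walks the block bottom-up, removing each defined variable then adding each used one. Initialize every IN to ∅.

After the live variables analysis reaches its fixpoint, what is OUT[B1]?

Per-block solution:
  B0: | IN={b, f} | OUT={b, d, f}
  B1: | IN={b, d, f} | OUT={b, d, f}
  B2: | IN={b, d, f} | OUT={b, d, f}
  B3: | IN={d} | OUT={}

Merge at B1: OUT[B1] = IN[B0] ⊔ IN[B2] = {b, d, f}

Answer: {b, d, f}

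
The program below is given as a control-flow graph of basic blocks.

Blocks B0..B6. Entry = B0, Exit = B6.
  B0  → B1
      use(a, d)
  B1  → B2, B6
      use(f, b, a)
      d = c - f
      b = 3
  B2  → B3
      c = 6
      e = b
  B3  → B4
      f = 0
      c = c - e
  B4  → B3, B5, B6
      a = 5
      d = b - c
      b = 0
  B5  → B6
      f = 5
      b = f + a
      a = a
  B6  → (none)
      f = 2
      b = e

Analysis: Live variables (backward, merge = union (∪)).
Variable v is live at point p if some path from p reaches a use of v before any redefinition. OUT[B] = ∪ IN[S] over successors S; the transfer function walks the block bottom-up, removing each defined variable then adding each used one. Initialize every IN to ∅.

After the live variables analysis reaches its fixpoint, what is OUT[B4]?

Fixpoint table:
  B0:   IN={a, b, c, d, e, f}   OUT={a, b, c, e, f}
  B1:   IN={a, b, c, e, f}   OUT={b, e}
  B2:   IN={b}   OUT={b, c, e}
  B3:   IN={b, c, e}   OUT={b, c, e}
  B4:   IN={b, c, e}   OUT={a, b, c, e}
  B5:   IN={a, e}   OUT={e}
  B6:   IN={e}   OUT={}

Merge at B4: OUT[B4] = IN[B3] ⊔ IN[B5] ⊔ IN[B6] = {a, b, c, e}

Answer: {a, b, c, e}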